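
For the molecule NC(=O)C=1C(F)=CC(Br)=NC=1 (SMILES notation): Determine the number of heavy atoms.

11

Every atom symbol written in the SMILES (organic subset) is one heavy atom; implicit H are not written.
Heavy atoms by element → Br:1, C:6, F:1, N:2, O:1.
Total: 11.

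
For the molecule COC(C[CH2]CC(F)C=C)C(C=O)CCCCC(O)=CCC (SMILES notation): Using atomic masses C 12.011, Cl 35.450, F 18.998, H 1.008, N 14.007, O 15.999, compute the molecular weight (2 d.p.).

First, the molecular formula is C18H31FO3 (counting implicit H from valence).
  C: 18 × 12.011 = 216.198
  F: 1 × 18.998 = 18.998
  H: 31 × 1.008 = 31.248
  O: 3 × 15.999 = 47.997
Sum: 18×12.011 + 1×18.998 + 31×1.008 + 3×15.999 = 314.441 → 314.44 g/mol.

314.44 g/mol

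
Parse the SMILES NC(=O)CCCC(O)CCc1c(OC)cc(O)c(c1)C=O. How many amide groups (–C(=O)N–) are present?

The amide motif appears at heavy-atom position 2 in the SMILES.
Other groups present: 1 aldehyde, 1 ether, 2 hydroxyl.
Amide count: 1.

1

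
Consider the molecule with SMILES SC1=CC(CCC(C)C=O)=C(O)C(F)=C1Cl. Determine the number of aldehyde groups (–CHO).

The aldehyde motif appears at heavy-atom position 9 in the SMILES.
Other groups present: 1 hydroxyl, 1 thiol.
Aldehyde count: 1.

1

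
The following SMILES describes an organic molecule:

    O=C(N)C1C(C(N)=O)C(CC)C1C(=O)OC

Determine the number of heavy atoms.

Every atom symbol written in the SMILES (organic subset) is one heavy atom; implicit H are not written.
Heavy atoms by element → C:10, N:2, O:4.
Total: 16.

16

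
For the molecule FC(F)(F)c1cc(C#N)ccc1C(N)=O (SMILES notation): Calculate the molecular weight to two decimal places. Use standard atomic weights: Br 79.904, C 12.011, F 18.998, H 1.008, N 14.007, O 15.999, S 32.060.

First, the molecular formula is C9H5F3N2O (counting implicit H from valence).
  C: 9 × 12.011 = 108.099
  F: 3 × 18.998 = 56.994
  H: 5 × 1.008 = 5.040
  N: 2 × 14.007 = 28.014
  O: 1 × 15.999 = 15.999
Sum: 9×12.011 + 3×18.998 + 5×1.008 + 2×14.007 + 1×15.999 = 214.146 → 214.15 g/mol.

214.15 g/mol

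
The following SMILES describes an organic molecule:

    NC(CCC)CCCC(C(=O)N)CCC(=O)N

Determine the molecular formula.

Walk through each heavy atom and fill implicit hydrogens from standard valence (C 4, N 3, O 2, S 2, halogen 1):
  atom 1: N, bond orders sum to 1 (valence 3) → 2 H
  atom 2: C, bond orders sum to 3 (valence 4) → 1 H
  atom 3: C, bond orders sum to 2 (valence 4) → 2 H
  atom 4: C, bond orders sum to 2 (valence 4) → 2 H
  atom 5: C, bond orders sum to 1 (valence 4) → 3 H
  atom 6: C, bond orders sum to 2 (valence 4) → 2 H
  atom 7: C, bond orders sum to 2 (valence 4) → 2 H
  atom 8: C, bond orders sum to 2 (valence 4) → 2 H
  atom 9: C, bond orders sum to 3 (valence 4) → 1 H
  atom 10: C, bond orders sum to 4 (valence 4) → 0 H
  atom 11: O, bond orders sum to 2 (valence 2) → 0 H
  atom 12: N, bond orders sum to 1 (valence 3) → 2 H
  atom 13: C, bond orders sum to 2 (valence 4) → 2 H
  atom 14: C, bond orders sum to 2 (valence 4) → 2 H
  atom 15: C, bond orders sum to 4 (valence 4) → 0 H
  atom 16: O, bond orders sum to 2 (valence 2) → 0 H
  atom 17: N, bond orders sum to 1 (valence 3) → 2 H
Totals → C:12, H:25, N:3, O:2.
In Hill order: C12H25N3O2.

C12H25N3O2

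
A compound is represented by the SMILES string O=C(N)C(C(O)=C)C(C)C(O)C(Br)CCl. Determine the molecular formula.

C9H15BrClNO3

Walk through each heavy atom and fill implicit hydrogens from standard valence (C 4, N 3, O 2, S 2, halogen 1):
  atom 1: O, bond orders sum to 2 (valence 2) → 0 H
  atom 2: C, bond orders sum to 4 (valence 4) → 0 H
  atom 3: N, bond orders sum to 1 (valence 3) → 2 H
  atom 4: C, bond orders sum to 3 (valence 4) → 1 H
  atom 5: C, bond orders sum to 4 (valence 4) → 0 H
  atom 6: O, bond orders sum to 1 (valence 2) → 1 H
  atom 7: C, bond orders sum to 2 (valence 4) → 2 H
  atom 8: C, bond orders sum to 3 (valence 4) → 1 H
  atom 9: C, bond orders sum to 1 (valence 4) → 3 H
  atom 10: C, bond orders sum to 3 (valence 4) → 1 H
  atom 11: O, bond orders sum to 1 (valence 2) → 1 H
  atom 12: C, bond orders sum to 3 (valence 4) → 1 H
  atom 13: Br (halogen, monovalent) → 0 H
  atom 14: C, bond orders sum to 2 (valence 4) → 2 H
  atom 15: Cl (halogen, monovalent) → 0 H
Totals → C:9, H:15, Br:1, Cl:1, N:1, O:3.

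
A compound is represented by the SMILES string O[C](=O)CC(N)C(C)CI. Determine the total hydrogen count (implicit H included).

12

Walk through each heavy atom and fill implicit hydrogens from standard valence (C 4, N 3, O 2, S 2, halogen 1):
  atom 1: O, bond orders sum to 1 (valence 2) → 1 H
  atom 2: C with explicit H count 0
  atom 3: O, bond orders sum to 2 (valence 2) → 0 H
  atom 4: C, bond orders sum to 2 (valence 4) → 2 H
  atom 5: C, bond orders sum to 3 (valence 4) → 1 H
  atom 6: N, bond orders sum to 1 (valence 3) → 2 H
  atom 7: C, bond orders sum to 3 (valence 4) → 1 H
  atom 8: C, bond orders sum to 1 (valence 4) → 3 H
  atom 9: C, bond orders sum to 2 (valence 4) → 2 H
  atom 10: I (halogen, monovalent) → 0 H
Total hydrogens: 12.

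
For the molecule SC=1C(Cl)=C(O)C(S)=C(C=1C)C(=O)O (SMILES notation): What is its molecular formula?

Walk through each heavy atom and fill implicit hydrogens from standard valence (C 4, N 3, O 2, S 2, halogen 1):
  atom 1: S, bond orders sum to 1 (valence 2) → 1 H
  atom 2: C, bond orders sum to 4 (valence 4) → 0 H
  atom 3: C, bond orders sum to 4 (valence 4) → 0 H
  atom 4: Cl (halogen, monovalent) → 0 H
  atom 5: C, bond orders sum to 4 (valence 4) → 0 H
  atom 6: O, bond orders sum to 1 (valence 2) → 1 H
  atom 7: C, bond orders sum to 4 (valence 4) → 0 H
  atom 8: S, bond orders sum to 1 (valence 2) → 1 H
  atom 9: C, bond orders sum to 4 (valence 4) → 0 H
  atom 10: C, bond orders sum to 4 (valence 4) → 0 H
  atom 11: C, bond orders sum to 1 (valence 4) → 3 H
  atom 12: C, bond orders sum to 4 (valence 4) → 0 H
  atom 13: O, bond orders sum to 2 (valence 2) → 0 H
  atom 14: O, bond orders sum to 1 (valence 2) → 1 H
Totals → C:8, H:7, Cl:1, O:3, S:2.
In Hill order: C8H7ClO3S2.

C8H7ClO3S2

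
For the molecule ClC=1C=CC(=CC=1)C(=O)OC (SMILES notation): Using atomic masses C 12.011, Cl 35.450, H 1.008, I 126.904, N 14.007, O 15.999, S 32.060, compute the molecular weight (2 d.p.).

170.59 g/mol

First, the molecular formula is C8H7ClO2 (counting implicit H from valence).
  C: 8 × 12.011 = 96.088
  Cl: 1 × 35.450 = 35.450
  H: 7 × 1.008 = 7.056
  O: 2 × 15.999 = 31.998
Sum: 8×12.011 + 1×35.450 + 7×1.008 + 2×15.999 = 170.592 → 170.59 g/mol.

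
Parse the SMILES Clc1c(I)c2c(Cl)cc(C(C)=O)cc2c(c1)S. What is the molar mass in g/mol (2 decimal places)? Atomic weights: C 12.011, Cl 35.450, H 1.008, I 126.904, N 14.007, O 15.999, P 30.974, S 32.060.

First, the molecular formula is C12H7Cl2IOS (counting implicit H from valence).
  C: 12 × 12.011 = 144.132
  Cl: 2 × 35.450 = 70.900
  H: 7 × 1.008 = 7.056
  I: 1 × 126.904 = 126.904
  O: 1 × 15.999 = 15.999
  S: 1 × 32.060 = 32.060
Sum: 12×12.011 + 2×35.450 + 7×1.008 + 1×126.904 + 1×15.999 + 1×32.060 = 397.051 → 397.05 g/mol.

397.05 g/mol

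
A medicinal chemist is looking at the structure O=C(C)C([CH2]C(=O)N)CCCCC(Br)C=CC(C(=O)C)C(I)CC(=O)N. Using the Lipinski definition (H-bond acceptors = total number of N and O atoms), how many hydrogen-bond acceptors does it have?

6

N atoms: 2; O atoms: 4.
Lipinski HBA = 2 + 4 = 6.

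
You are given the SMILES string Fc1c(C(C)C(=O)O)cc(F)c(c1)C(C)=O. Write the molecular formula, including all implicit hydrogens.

Walk through each heavy atom and fill implicit hydrogens from standard valence (C 4, N 3, O 2, S 2, halogen 1); for lowercase aromatic atoms, an aromatic c carries 1 H when it has two neighbours and 0 H with three, and aromatic n carries 0 H:
  atom 1: F (halogen, monovalent) → 0 H
  atom 2: aromatic c, 3 neighbours → 0 H
  atom 3: aromatic c, 3 neighbours → 0 H
  atom 4: C, bond orders sum to 3 (valence 4) → 1 H
  atom 5: C, bond orders sum to 1 (valence 4) → 3 H
  atom 6: C, bond orders sum to 4 (valence 4) → 0 H
  atom 7: O, bond orders sum to 2 (valence 2) → 0 H
  atom 8: O, bond orders sum to 1 (valence 2) → 1 H
  atom 9: aromatic c, 2 neighbours → 1 H
  atom 10: aromatic c, 3 neighbours → 0 H
  atom 11: F (halogen, monovalent) → 0 H
  atom 12: aromatic c, 3 neighbours → 0 H
  atom 13: aromatic c, 2 neighbours → 1 H
  atom 14: C, bond orders sum to 4 (valence 4) → 0 H
  atom 15: C, bond orders sum to 1 (valence 4) → 3 H
  atom 16: O, bond orders sum to 2 (valence 2) → 0 H
Totals → C:11, H:10, F:2, O:3.
In Hill order: C11H10F2O3.

C11H10F2O3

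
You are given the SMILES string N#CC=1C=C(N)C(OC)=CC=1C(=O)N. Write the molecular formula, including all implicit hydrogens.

Walk through each heavy atom and fill implicit hydrogens from standard valence (C 4, N 3, O 2, S 2, halogen 1):
  atom 1: N, bond orders sum to 3 (valence 3) → 0 H
  atom 2: C, bond orders sum to 4 (valence 4) → 0 H
  atom 3: C, bond orders sum to 4 (valence 4) → 0 H
  atom 4: C, bond orders sum to 3 (valence 4) → 1 H
  atom 5: C, bond orders sum to 4 (valence 4) → 0 H
  atom 6: N, bond orders sum to 1 (valence 3) → 2 H
  atom 7: C, bond orders sum to 4 (valence 4) → 0 H
  atom 8: O, bond orders sum to 2 (valence 2) → 0 H
  atom 9: C, bond orders sum to 1 (valence 4) → 3 H
  atom 10: C, bond orders sum to 3 (valence 4) → 1 H
  atom 11: C, bond orders sum to 4 (valence 4) → 0 H
  atom 12: C, bond orders sum to 4 (valence 4) → 0 H
  atom 13: O, bond orders sum to 2 (valence 2) → 0 H
  atom 14: N, bond orders sum to 1 (valence 3) → 2 H
Totals → C:9, H:9, N:3, O:2.
In Hill order: C9H9N3O2.

C9H9N3O2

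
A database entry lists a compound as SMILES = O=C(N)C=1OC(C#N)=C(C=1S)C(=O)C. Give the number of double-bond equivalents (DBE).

Molecular formula: C8H6N2O3S.
DoU = (2C + 2 + N − H − X) / 2, where X is the halogen count and O/S are ignored.
    = (2·8 + 2 + 2 − 6 − 0) / 2 = 14 / 2 = 7.

7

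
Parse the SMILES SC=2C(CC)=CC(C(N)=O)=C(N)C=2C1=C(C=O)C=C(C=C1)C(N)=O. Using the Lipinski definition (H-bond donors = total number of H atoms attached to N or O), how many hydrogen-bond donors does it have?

6

Donors: find every N or O and count the H atoms it carries.
  atom 9 (N): bond orders sum to 1 → 2 H
  atom 10 (O): bond orders sum to 2 → 0 H
  atom 12 (N): bond orders sum to 1 → 2 H
  atom 17 (O): bond orders sum to 2 → 0 H
  atom 23 (N): bond orders sum to 1 → 2 H
  atom 24 (O): bond orders sum to 2 → 0 H
Lipinski HBD = 6.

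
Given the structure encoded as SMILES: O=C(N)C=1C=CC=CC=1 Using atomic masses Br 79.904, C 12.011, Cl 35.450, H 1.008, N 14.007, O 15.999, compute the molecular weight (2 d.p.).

121.14 g/mol

First, the molecular formula is C7H7NO (counting implicit H from valence).
  C: 7 × 12.011 = 84.077
  H: 7 × 1.008 = 7.056
  N: 1 × 14.007 = 14.007
  O: 1 × 15.999 = 15.999
Sum: 7×12.011 + 7×1.008 + 1×14.007 + 1×15.999 = 121.139 → 121.14 g/mol.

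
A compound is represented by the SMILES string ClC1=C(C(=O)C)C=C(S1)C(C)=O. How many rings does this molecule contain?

In SMILES, each pair of matching ring-closure digits denotes one ring-closing bond; the number of such bonds equals the number of independent rings.
Ring-closure bonds here: 1.

1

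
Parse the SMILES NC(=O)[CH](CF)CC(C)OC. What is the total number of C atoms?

7

Count every carbon token in the SMILES (each C, including those in ring-closure positions and inside branches).
Carbon count: 7.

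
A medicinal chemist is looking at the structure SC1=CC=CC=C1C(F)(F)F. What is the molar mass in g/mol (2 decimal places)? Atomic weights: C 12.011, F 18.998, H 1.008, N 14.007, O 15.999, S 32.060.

First, the molecular formula is C7H5F3S (counting implicit H from valence).
  C: 7 × 12.011 = 84.077
  F: 3 × 18.998 = 56.994
  H: 5 × 1.008 = 5.040
  S: 1 × 32.060 = 32.060
Sum: 7×12.011 + 3×18.998 + 5×1.008 + 1×32.060 = 178.171 → 178.17 g/mol.

178.17 g/mol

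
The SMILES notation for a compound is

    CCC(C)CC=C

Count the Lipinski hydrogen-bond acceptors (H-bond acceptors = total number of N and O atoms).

0

N atoms: 0; O atoms: 0.
Lipinski HBA = 0 + 0 = 0.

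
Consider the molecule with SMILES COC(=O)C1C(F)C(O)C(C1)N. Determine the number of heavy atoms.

Every atom symbol written in the SMILES (organic subset) is one heavy atom; implicit H are not written.
Heavy atoms by element → C:7, F:1, N:1, O:3.
Total: 12.

12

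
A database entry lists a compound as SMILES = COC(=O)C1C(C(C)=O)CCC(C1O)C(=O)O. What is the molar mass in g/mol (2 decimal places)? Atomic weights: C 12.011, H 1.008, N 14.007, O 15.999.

First, the molecular formula is C11H16O6 (counting implicit H from valence).
  C: 11 × 12.011 = 132.121
  H: 16 × 1.008 = 16.128
  O: 6 × 15.999 = 95.994
Sum: 11×12.011 + 16×1.008 + 6×15.999 = 244.243 → 244.24 g/mol.

244.24 g/mol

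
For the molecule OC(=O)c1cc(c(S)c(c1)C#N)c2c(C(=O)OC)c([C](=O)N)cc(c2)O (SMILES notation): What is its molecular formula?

C17H12N2O6S

Walk through each heavy atom and fill implicit hydrogens from standard valence (C 4, N 3, O 2, S 2, halogen 1); for lowercase aromatic atoms, an aromatic c carries 1 H when it has two neighbours and 0 H with three, and aromatic n carries 0 H:
  atom 1: O, bond orders sum to 1 (valence 2) → 1 H
  atom 2: C, bond orders sum to 4 (valence 4) → 0 H
  atom 3: O, bond orders sum to 2 (valence 2) → 0 H
  atom 4: aromatic c, 3 neighbours → 0 H
  atom 5: aromatic c, 2 neighbours → 1 H
  atom 6: aromatic c, 3 neighbours → 0 H
  atom 7: aromatic c, 3 neighbours → 0 H
  atom 8: S, bond orders sum to 1 (valence 2) → 1 H
  atom 9: aromatic c, 3 neighbours → 0 H
  atom 10: aromatic c, 2 neighbours → 1 H
  atom 11: C, bond orders sum to 4 (valence 4) → 0 H
  atom 12: N, bond orders sum to 3 (valence 3) → 0 H
  atom 13: aromatic c, 3 neighbours → 0 H
  atom 14: aromatic c, 3 neighbours → 0 H
  atom 15: C, bond orders sum to 4 (valence 4) → 0 H
  atom 16: O, bond orders sum to 2 (valence 2) → 0 H
  atom 17: O, bond orders sum to 2 (valence 2) → 0 H
  atom 18: C, bond orders sum to 1 (valence 4) → 3 H
  atom 19: aromatic c, 3 neighbours → 0 H
  atom 20: C with explicit H count 0
  atom 21: O, bond orders sum to 2 (valence 2) → 0 H
  atom 22: N, bond orders sum to 1 (valence 3) → 2 H
  atom 23: aromatic c, 2 neighbours → 1 H
  atom 24: aromatic c, 3 neighbours → 0 H
  atom 25: aromatic c, 2 neighbours → 1 H
  atom 26: O, bond orders sum to 1 (valence 2) → 1 H
Totals → C:17, H:12, N:2, O:6, S:1.
In Hill order: C17H12N2O6S.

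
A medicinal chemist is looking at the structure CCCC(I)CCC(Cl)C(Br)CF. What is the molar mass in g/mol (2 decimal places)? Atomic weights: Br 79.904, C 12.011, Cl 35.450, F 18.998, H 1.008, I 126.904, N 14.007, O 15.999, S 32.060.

First, the molecular formula is C9H16BrClFI (counting implicit H from valence).
  Br: 1 × 79.904 = 79.904
  C: 9 × 12.011 = 108.099
  Cl: 1 × 35.450 = 35.450
  F: 1 × 18.998 = 18.998
  H: 16 × 1.008 = 16.128
  I: 1 × 126.904 = 126.904
Sum: 1×79.904 + 9×12.011 + 1×35.450 + 1×18.998 + 16×1.008 + 1×126.904 = 385.483 → 385.48 g/mol.

385.48 g/mol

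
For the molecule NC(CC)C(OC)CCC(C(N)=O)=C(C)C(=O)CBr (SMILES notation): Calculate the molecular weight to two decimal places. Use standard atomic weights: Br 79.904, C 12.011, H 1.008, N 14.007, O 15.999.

First, the molecular formula is C13H23BrN2O3 (counting implicit H from valence).
  Br: 1 × 79.904 = 79.904
  C: 13 × 12.011 = 156.143
  H: 23 × 1.008 = 23.184
  N: 2 × 14.007 = 28.014
  O: 3 × 15.999 = 47.997
Sum: 1×79.904 + 13×12.011 + 23×1.008 + 2×14.007 + 3×15.999 = 335.242 → 335.24 g/mol.

335.24 g/mol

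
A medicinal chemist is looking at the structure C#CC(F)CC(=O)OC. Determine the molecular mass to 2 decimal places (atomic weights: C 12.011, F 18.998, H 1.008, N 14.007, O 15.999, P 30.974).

First, the molecular formula is C6H7FO2 (counting implicit H from valence).
  C: 6 × 12.011 = 72.066
  F: 1 × 18.998 = 18.998
  H: 7 × 1.008 = 7.056
  O: 2 × 15.999 = 31.998
Sum: 6×12.011 + 1×18.998 + 7×1.008 + 2×15.999 = 130.118 → 130.12 g/mol.

130.12 g/mol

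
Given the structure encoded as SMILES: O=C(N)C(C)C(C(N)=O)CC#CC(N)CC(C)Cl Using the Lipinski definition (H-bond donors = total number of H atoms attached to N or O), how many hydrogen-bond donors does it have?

6

Donors: find every N or O and count the H atoms it carries.
  atom 1 (O): bond orders sum to 2 → 0 H
  atom 3 (N): bond orders sum to 1 → 2 H
  atom 8 (N): bond orders sum to 1 → 2 H
  atom 9 (O): bond orders sum to 2 → 0 H
  atom 14 (N): bond orders sum to 1 → 2 H
Lipinski HBD = 6.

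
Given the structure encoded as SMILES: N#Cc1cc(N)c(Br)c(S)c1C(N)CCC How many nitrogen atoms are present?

Scan the SMILES for N atoms (remember two-letter symbols like Cl and Br are single atoms).
Nitrogen count: 3.

3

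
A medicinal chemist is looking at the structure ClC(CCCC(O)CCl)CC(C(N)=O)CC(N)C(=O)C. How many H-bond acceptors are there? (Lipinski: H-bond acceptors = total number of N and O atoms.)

N atoms: 2; O atoms: 3.
Lipinski HBA = 2 + 3 = 5.

5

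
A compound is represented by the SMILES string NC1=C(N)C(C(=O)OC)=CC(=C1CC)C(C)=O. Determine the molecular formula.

Walk through each heavy atom and fill implicit hydrogens from standard valence (C 4, N 3, O 2, S 2, halogen 1):
  atom 1: N, bond orders sum to 1 (valence 3) → 2 H
  atom 2: C, bond orders sum to 4 (valence 4) → 0 H
  atom 3: C, bond orders sum to 4 (valence 4) → 0 H
  atom 4: N, bond orders sum to 1 (valence 3) → 2 H
  atom 5: C, bond orders sum to 4 (valence 4) → 0 H
  atom 6: C, bond orders sum to 4 (valence 4) → 0 H
  atom 7: O, bond orders sum to 2 (valence 2) → 0 H
  atom 8: O, bond orders sum to 2 (valence 2) → 0 H
  atom 9: C, bond orders sum to 1 (valence 4) → 3 H
  atom 10: C, bond orders sum to 3 (valence 4) → 1 H
  atom 11: C, bond orders sum to 4 (valence 4) → 0 H
  atom 12: C, bond orders sum to 4 (valence 4) → 0 H
  atom 13: C, bond orders sum to 2 (valence 4) → 2 H
  atom 14: C, bond orders sum to 1 (valence 4) → 3 H
  atom 15: C, bond orders sum to 4 (valence 4) → 0 H
  atom 16: C, bond orders sum to 1 (valence 4) → 3 H
  atom 17: O, bond orders sum to 2 (valence 2) → 0 H
Totals → C:12, H:16, N:2, O:3.
In Hill order: C12H16N2O3.

C12H16N2O3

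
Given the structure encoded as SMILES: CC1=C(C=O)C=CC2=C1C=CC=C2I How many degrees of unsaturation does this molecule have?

Degree of unsaturation = (number of rings) + (number of π bonds).
Ring closures in the SMILES: 2.
π bonds: 6 double bonds (each 1 DoU) → 6 DoU from unsaturation.
Total DoU = 2 + 6 = 8.

8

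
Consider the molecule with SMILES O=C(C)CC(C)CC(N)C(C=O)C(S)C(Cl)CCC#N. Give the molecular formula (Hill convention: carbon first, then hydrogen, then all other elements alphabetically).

C14H23ClN2O2S

Walk through each heavy atom and fill implicit hydrogens from standard valence (C 4, N 3, O 2, S 2, halogen 1):
  atom 1: O, bond orders sum to 2 (valence 2) → 0 H
  atom 2: C, bond orders sum to 4 (valence 4) → 0 H
  atom 3: C, bond orders sum to 1 (valence 4) → 3 H
  atom 4: C, bond orders sum to 2 (valence 4) → 2 H
  atom 5: C, bond orders sum to 3 (valence 4) → 1 H
  atom 6: C, bond orders sum to 1 (valence 4) → 3 H
  atom 7: C, bond orders sum to 2 (valence 4) → 2 H
  atom 8: C, bond orders sum to 3 (valence 4) → 1 H
  atom 9: N, bond orders sum to 1 (valence 3) → 2 H
  atom 10: C, bond orders sum to 3 (valence 4) → 1 H
  atom 11: C, bond orders sum to 3 (valence 4) → 1 H
  atom 12: O, bond orders sum to 2 (valence 2) → 0 H
  atom 13: C, bond orders sum to 3 (valence 4) → 1 H
  atom 14: S, bond orders sum to 1 (valence 2) → 1 H
  atom 15: C, bond orders sum to 3 (valence 4) → 1 H
  atom 16: Cl (halogen, monovalent) → 0 H
  atom 17: C, bond orders sum to 2 (valence 4) → 2 H
  atom 18: C, bond orders sum to 2 (valence 4) → 2 H
  atom 19: C, bond orders sum to 4 (valence 4) → 0 H
  atom 20: N, bond orders sum to 3 (valence 3) → 0 H
Totals → C:14, H:23, Cl:1, N:2, O:2, S:1.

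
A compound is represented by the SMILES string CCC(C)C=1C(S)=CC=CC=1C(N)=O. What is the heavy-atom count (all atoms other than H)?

14

Every atom symbol written in the SMILES (organic subset) is one heavy atom; implicit H are not written.
Heavy atoms by element → C:11, N:1, O:1, S:1.
Total: 14.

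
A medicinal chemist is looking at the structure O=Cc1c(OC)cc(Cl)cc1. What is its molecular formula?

Walk through each heavy atom and fill implicit hydrogens from standard valence (C 4, N 3, O 2, S 2, halogen 1); for lowercase aromatic atoms, an aromatic c carries 1 H when it has two neighbours and 0 H with three, and aromatic n carries 0 H:
  atom 1: O, bond orders sum to 2 (valence 2) → 0 H
  atom 2: C, bond orders sum to 3 (valence 4) → 1 H
  atom 3: aromatic c, 3 neighbours → 0 H
  atom 4: aromatic c, 3 neighbours → 0 H
  atom 5: O, bond orders sum to 2 (valence 2) → 0 H
  atom 6: C, bond orders sum to 1 (valence 4) → 3 H
  atom 7: aromatic c, 2 neighbours → 1 H
  atom 8: aromatic c, 3 neighbours → 0 H
  atom 9: Cl (halogen, monovalent) → 0 H
  atom 10: aromatic c, 2 neighbours → 1 H
  atom 11: aromatic c, 2 neighbours → 1 H
Totals → C:8, H:7, Cl:1, O:2.
In Hill order: C8H7ClO2.

C8H7ClO2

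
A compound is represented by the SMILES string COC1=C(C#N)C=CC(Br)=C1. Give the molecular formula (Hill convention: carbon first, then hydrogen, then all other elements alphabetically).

Walk through each heavy atom and fill implicit hydrogens from standard valence (C 4, N 3, O 2, S 2, halogen 1):
  atom 1: C, bond orders sum to 1 (valence 4) → 3 H
  atom 2: O, bond orders sum to 2 (valence 2) → 0 H
  atom 3: C, bond orders sum to 4 (valence 4) → 0 H
  atom 4: C, bond orders sum to 4 (valence 4) → 0 H
  atom 5: C, bond orders sum to 4 (valence 4) → 0 H
  atom 6: N, bond orders sum to 3 (valence 3) → 0 H
  atom 7: C, bond orders sum to 3 (valence 4) → 1 H
  atom 8: C, bond orders sum to 3 (valence 4) → 1 H
  atom 9: C, bond orders sum to 4 (valence 4) → 0 H
  atom 10: Br (halogen, monovalent) → 0 H
  atom 11: C, bond orders sum to 3 (valence 4) → 1 H
Totals → C:8, H:6, Br:1, N:1, O:1.

C8H6BrNO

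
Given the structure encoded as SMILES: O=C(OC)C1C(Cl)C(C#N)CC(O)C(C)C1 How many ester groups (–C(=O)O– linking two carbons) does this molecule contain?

The ester motif appears at heavy-atom position 2 in the SMILES.
Other groups present: 1 hydroxyl, 1 nitrile.
Ester count: 1.

1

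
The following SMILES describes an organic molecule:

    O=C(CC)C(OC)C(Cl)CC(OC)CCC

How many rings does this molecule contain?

0

In SMILES, each pair of matching ring-closure digits denotes one ring-closing bond; the number of such bonds equals the number of independent rings.
Ring-closure bonds here: 0.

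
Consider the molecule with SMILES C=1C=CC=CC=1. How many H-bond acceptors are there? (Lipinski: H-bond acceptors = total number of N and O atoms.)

0

N atoms: 0; O atoms: 0.
Lipinski HBA = 0 + 0 = 0.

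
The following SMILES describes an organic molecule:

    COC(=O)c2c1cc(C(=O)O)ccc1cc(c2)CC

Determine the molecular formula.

C15H14O4

Walk through each heavy atom and fill implicit hydrogens from standard valence (C 4, N 3, O 2, S 2, halogen 1); for lowercase aromatic atoms, an aromatic c carries 1 H when it has two neighbours and 0 H with three, and aromatic n carries 0 H:
  atom 1: C, bond orders sum to 1 (valence 4) → 3 H
  atom 2: O, bond orders sum to 2 (valence 2) → 0 H
  atom 3: C, bond orders sum to 4 (valence 4) → 0 H
  atom 4: O, bond orders sum to 2 (valence 2) → 0 H
  atom 5: aromatic c, 3 neighbours → 0 H
  atom 6: aromatic c, 3 neighbours → 0 H
  atom 7: aromatic c, 2 neighbours → 1 H
  atom 8: aromatic c, 3 neighbours → 0 H
  atom 9: C, bond orders sum to 4 (valence 4) → 0 H
  atom 10: O, bond orders sum to 2 (valence 2) → 0 H
  atom 11: O, bond orders sum to 1 (valence 2) → 1 H
  atom 12: aromatic c, 2 neighbours → 1 H
  atom 13: aromatic c, 2 neighbours → 1 H
  atom 14: aromatic c, 3 neighbours → 0 H
  atom 15: aromatic c, 2 neighbours → 1 H
  atom 16: aromatic c, 3 neighbours → 0 H
  atom 17: aromatic c, 2 neighbours → 1 H
  atom 18: C, bond orders sum to 2 (valence 4) → 2 H
  atom 19: C, bond orders sum to 1 (valence 4) → 3 H
Totals → C:15, H:14, O:4.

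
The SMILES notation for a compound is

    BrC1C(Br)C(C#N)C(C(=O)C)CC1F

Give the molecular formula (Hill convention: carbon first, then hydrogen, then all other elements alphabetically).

Walk through each heavy atom and fill implicit hydrogens from standard valence (C 4, N 3, O 2, S 2, halogen 1):
  atom 1: Br (halogen, monovalent) → 0 H
  atom 2: C, bond orders sum to 3 (valence 4) → 1 H
  atom 3: C, bond orders sum to 3 (valence 4) → 1 H
  atom 4: Br (halogen, monovalent) → 0 H
  atom 5: C, bond orders sum to 3 (valence 4) → 1 H
  atom 6: C, bond orders sum to 4 (valence 4) → 0 H
  atom 7: N, bond orders sum to 3 (valence 3) → 0 H
  atom 8: C, bond orders sum to 3 (valence 4) → 1 H
  atom 9: C, bond orders sum to 4 (valence 4) → 0 H
  atom 10: O, bond orders sum to 2 (valence 2) → 0 H
  atom 11: C, bond orders sum to 1 (valence 4) → 3 H
  atom 12: C, bond orders sum to 2 (valence 4) → 2 H
  atom 13: C, bond orders sum to 3 (valence 4) → 1 H
  atom 14: F (halogen, monovalent) → 0 H
Totals → C:9, H:10, Br:2, F:1, N:1, O:1.
In Hill order: C9H10Br2FNO.

C9H10Br2FNO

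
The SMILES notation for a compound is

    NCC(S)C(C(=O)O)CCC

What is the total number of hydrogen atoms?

15

Walk through each heavy atom and fill implicit hydrogens from standard valence (C 4, N 3, O 2, S 2, halogen 1):
  atom 1: N, bond orders sum to 1 (valence 3) → 2 H
  atom 2: C, bond orders sum to 2 (valence 4) → 2 H
  atom 3: C, bond orders sum to 3 (valence 4) → 1 H
  atom 4: S, bond orders sum to 1 (valence 2) → 1 H
  atom 5: C, bond orders sum to 3 (valence 4) → 1 H
  atom 6: C, bond orders sum to 4 (valence 4) → 0 H
  atom 7: O, bond orders sum to 2 (valence 2) → 0 H
  atom 8: O, bond orders sum to 1 (valence 2) → 1 H
  atom 9: C, bond orders sum to 2 (valence 4) → 2 H
  atom 10: C, bond orders sum to 2 (valence 4) → 2 H
  atom 11: C, bond orders sum to 1 (valence 4) → 3 H
Total hydrogens: 15.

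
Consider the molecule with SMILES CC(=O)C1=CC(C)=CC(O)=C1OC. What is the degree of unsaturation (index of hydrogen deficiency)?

5

Molecular formula: C10H12O3.
DoU = (2C + 2 + N − H − X) / 2, where X is the halogen count and O/S are ignored.
    = (2·10 + 2 + 0 − 12 − 0) / 2 = 10 / 2 = 5.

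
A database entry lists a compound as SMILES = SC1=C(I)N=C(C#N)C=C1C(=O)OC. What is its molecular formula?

Walk through each heavy atom and fill implicit hydrogens from standard valence (C 4, N 3, O 2, S 2, halogen 1):
  atom 1: S, bond orders sum to 1 (valence 2) → 1 H
  atom 2: C, bond orders sum to 4 (valence 4) → 0 H
  atom 3: C, bond orders sum to 4 (valence 4) → 0 H
  atom 4: I (halogen, monovalent) → 0 H
  atom 5: N, bond orders sum to 3 (valence 3) → 0 H
  atom 6: C, bond orders sum to 4 (valence 4) → 0 H
  atom 7: C, bond orders sum to 4 (valence 4) → 0 H
  atom 8: N, bond orders sum to 3 (valence 3) → 0 H
  atom 9: C, bond orders sum to 3 (valence 4) → 1 H
  atom 10: C, bond orders sum to 4 (valence 4) → 0 H
  atom 11: C, bond orders sum to 4 (valence 4) → 0 H
  atom 12: O, bond orders sum to 2 (valence 2) → 0 H
  atom 13: O, bond orders sum to 2 (valence 2) → 0 H
  atom 14: C, bond orders sum to 1 (valence 4) → 3 H
Totals → C:8, H:5, I:1, N:2, O:2, S:1.

C8H5IN2O2S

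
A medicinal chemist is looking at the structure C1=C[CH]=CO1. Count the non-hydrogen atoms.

Every atom symbol written in the SMILES (organic subset) is one heavy atom; implicit H are not written.
Heavy atoms by element → C:4, O:1.
Total: 5.

5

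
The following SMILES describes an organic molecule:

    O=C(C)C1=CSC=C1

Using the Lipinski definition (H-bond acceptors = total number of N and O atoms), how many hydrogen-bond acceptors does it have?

N atoms: 0; O atoms: 1.
Lipinski HBA = 0 + 1 = 1.

1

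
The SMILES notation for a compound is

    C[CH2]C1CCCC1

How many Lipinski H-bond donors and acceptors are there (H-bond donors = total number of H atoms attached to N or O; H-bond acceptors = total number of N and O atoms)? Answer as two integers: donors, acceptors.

0, 0

Donors: find every N or O and count the H atoms it carries.
  (no N or O atoms present)
Lipinski HBD = 0.
Acceptors: N atoms = 0, O atoms = 0 → HBA = 0.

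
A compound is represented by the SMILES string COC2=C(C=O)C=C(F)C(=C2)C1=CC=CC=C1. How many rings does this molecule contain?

In SMILES, each pair of matching ring-closure digits denotes one ring-closing bond; the number of such bonds equals the number of independent rings.
Ring-closure bonds here: 2.

2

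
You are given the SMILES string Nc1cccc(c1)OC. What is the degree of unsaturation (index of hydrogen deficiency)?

Molecular formula: C7H9NO.
DoU = (2C + 2 + N − H − X) / 2, where X is the halogen count and O/S are ignored.
    = (2·7 + 2 + 1 − 9 − 0) / 2 = 8 / 2 = 4.

4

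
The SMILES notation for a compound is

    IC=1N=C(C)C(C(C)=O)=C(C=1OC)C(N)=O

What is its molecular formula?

C10H11IN2O3

Walk through each heavy atom and fill implicit hydrogens from standard valence (C 4, N 3, O 2, S 2, halogen 1):
  atom 1: I (halogen, monovalent) → 0 H
  atom 2: C, bond orders sum to 4 (valence 4) → 0 H
  atom 3: N, bond orders sum to 3 (valence 3) → 0 H
  atom 4: C, bond orders sum to 4 (valence 4) → 0 H
  atom 5: C, bond orders sum to 1 (valence 4) → 3 H
  atom 6: C, bond orders sum to 4 (valence 4) → 0 H
  atom 7: C, bond orders sum to 4 (valence 4) → 0 H
  atom 8: C, bond orders sum to 1 (valence 4) → 3 H
  atom 9: O, bond orders sum to 2 (valence 2) → 0 H
  atom 10: C, bond orders sum to 4 (valence 4) → 0 H
  atom 11: C, bond orders sum to 4 (valence 4) → 0 H
  atom 12: O, bond orders sum to 2 (valence 2) → 0 H
  atom 13: C, bond orders sum to 1 (valence 4) → 3 H
  atom 14: C, bond orders sum to 4 (valence 4) → 0 H
  atom 15: N, bond orders sum to 1 (valence 3) → 2 H
  atom 16: O, bond orders sum to 2 (valence 2) → 0 H
Totals → C:10, H:11, I:1, N:2, O:3.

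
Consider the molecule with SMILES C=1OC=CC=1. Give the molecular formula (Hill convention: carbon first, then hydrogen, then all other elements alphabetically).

Walk through each heavy atom and fill implicit hydrogens from standard valence (C 4, N 3, O 2, S 2, halogen 1):
  atom 1: C, bond orders sum to 3 (valence 4) → 1 H
  atom 2: O, bond orders sum to 2 (valence 2) → 0 H
  atom 3: C, bond orders sum to 3 (valence 4) → 1 H
  atom 4: C, bond orders sum to 3 (valence 4) → 1 H
  atom 5: C, bond orders sum to 3 (valence 4) → 1 H
Totals → C:4, H:4, O:1.

C4H4O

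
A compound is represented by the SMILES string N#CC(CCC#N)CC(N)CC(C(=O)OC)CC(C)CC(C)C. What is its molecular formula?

C18H31N3O2

Walk through each heavy atom and fill implicit hydrogens from standard valence (C 4, N 3, O 2, S 2, halogen 1):
  atom 1: N, bond orders sum to 3 (valence 3) → 0 H
  atom 2: C, bond orders sum to 4 (valence 4) → 0 H
  atom 3: C, bond orders sum to 3 (valence 4) → 1 H
  atom 4: C, bond orders sum to 2 (valence 4) → 2 H
  atom 5: C, bond orders sum to 2 (valence 4) → 2 H
  atom 6: C, bond orders sum to 4 (valence 4) → 0 H
  atom 7: N, bond orders sum to 3 (valence 3) → 0 H
  atom 8: C, bond orders sum to 2 (valence 4) → 2 H
  atom 9: C, bond orders sum to 3 (valence 4) → 1 H
  atom 10: N, bond orders sum to 1 (valence 3) → 2 H
  atom 11: C, bond orders sum to 2 (valence 4) → 2 H
  atom 12: C, bond orders sum to 3 (valence 4) → 1 H
  atom 13: C, bond orders sum to 4 (valence 4) → 0 H
  atom 14: O, bond orders sum to 2 (valence 2) → 0 H
  atom 15: O, bond orders sum to 2 (valence 2) → 0 H
  atom 16: C, bond orders sum to 1 (valence 4) → 3 H
  atom 17: C, bond orders sum to 2 (valence 4) → 2 H
  atom 18: C, bond orders sum to 3 (valence 4) → 1 H
  atom 19: C, bond orders sum to 1 (valence 4) → 3 H
  atom 20: C, bond orders sum to 2 (valence 4) → 2 H
  atom 21: C, bond orders sum to 3 (valence 4) → 1 H
  atom 22: C, bond orders sum to 1 (valence 4) → 3 H
  atom 23: C, bond orders sum to 1 (valence 4) → 3 H
Totals → C:18, H:31, N:3, O:2.
In Hill order: C18H31N3O2.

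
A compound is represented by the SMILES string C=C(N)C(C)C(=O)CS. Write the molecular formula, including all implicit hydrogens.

Walk through each heavy atom and fill implicit hydrogens from standard valence (C 4, N 3, O 2, S 2, halogen 1):
  atom 1: C, bond orders sum to 2 (valence 4) → 2 H
  atom 2: C, bond orders sum to 4 (valence 4) → 0 H
  atom 3: N, bond orders sum to 1 (valence 3) → 2 H
  atom 4: C, bond orders sum to 3 (valence 4) → 1 H
  atom 5: C, bond orders sum to 1 (valence 4) → 3 H
  atom 6: C, bond orders sum to 4 (valence 4) → 0 H
  atom 7: O, bond orders sum to 2 (valence 2) → 0 H
  atom 8: C, bond orders sum to 2 (valence 4) → 2 H
  atom 9: S, bond orders sum to 1 (valence 2) → 1 H
Totals → C:6, H:11, N:1, O:1, S:1.

C6H11NOS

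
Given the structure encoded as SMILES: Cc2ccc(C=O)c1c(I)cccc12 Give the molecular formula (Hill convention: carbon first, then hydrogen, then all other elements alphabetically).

C12H9IO

Walk through each heavy atom and fill implicit hydrogens from standard valence (C 4, N 3, O 2, S 2, halogen 1); for lowercase aromatic atoms, an aromatic c carries 1 H when it has two neighbours and 0 H with three, and aromatic n carries 0 H:
  atom 1: C, bond orders sum to 1 (valence 4) → 3 H
  atom 2: aromatic c, 3 neighbours → 0 H
  atom 3: aromatic c, 2 neighbours → 1 H
  atom 4: aromatic c, 2 neighbours → 1 H
  atom 5: aromatic c, 3 neighbours → 0 H
  atom 6: C, bond orders sum to 3 (valence 4) → 1 H
  atom 7: O, bond orders sum to 2 (valence 2) → 0 H
  atom 8: aromatic c, 3 neighbours → 0 H
  atom 9: aromatic c, 3 neighbours → 0 H
  atom 10: I (halogen, monovalent) → 0 H
  atom 11: aromatic c, 2 neighbours → 1 H
  atom 12: aromatic c, 2 neighbours → 1 H
  atom 13: aromatic c, 2 neighbours → 1 H
  atom 14: aromatic c, 3 neighbours → 0 H
Totals → C:12, H:9, I:1, O:1.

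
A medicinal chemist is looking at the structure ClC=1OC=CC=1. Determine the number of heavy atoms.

Every atom symbol written in the SMILES (organic subset) is one heavy atom; implicit H are not written.
Heavy atoms by element → C:4, Cl:1, O:1.
Total: 6.

6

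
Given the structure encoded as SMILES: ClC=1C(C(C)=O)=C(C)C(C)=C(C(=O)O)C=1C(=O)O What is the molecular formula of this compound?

C12H11ClO5

Walk through each heavy atom and fill implicit hydrogens from standard valence (C 4, N 3, O 2, S 2, halogen 1):
  atom 1: Cl (halogen, monovalent) → 0 H
  atom 2: C, bond orders sum to 4 (valence 4) → 0 H
  atom 3: C, bond orders sum to 4 (valence 4) → 0 H
  atom 4: C, bond orders sum to 4 (valence 4) → 0 H
  atom 5: C, bond orders sum to 1 (valence 4) → 3 H
  atom 6: O, bond orders sum to 2 (valence 2) → 0 H
  atom 7: C, bond orders sum to 4 (valence 4) → 0 H
  atom 8: C, bond orders sum to 1 (valence 4) → 3 H
  atom 9: C, bond orders sum to 4 (valence 4) → 0 H
  atom 10: C, bond orders sum to 1 (valence 4) → 3 H
  atom 11: C, bond orders sum to 4 (valence 4) → 0 H
  atom 12: C, bond orders sum to 4 (valence 4) → 0 H
  atom 13: O, bond orders sum to 2 (valence 2) → 0 H
  atom 14: O, bond orders sum to 1 (valence 2) → 1 H
  atom 15: C, bond orders sum to 4 (valence 4) → 0 H
  atom 16: C, bond orders sum to 4 (valence 4) → 0 H
  atom 17: O, bond orders sum to 2 (valence 2) → 0 H
  atom 18: O, bond orders sum to 1 (valence 2) → 1 H
Totals → C:12, H:11, Cl:1, O:5.
In Hill order: C12H11ClO5.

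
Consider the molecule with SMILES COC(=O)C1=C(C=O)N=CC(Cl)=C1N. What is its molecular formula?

C8H7ClN2O3

Walk through each heavy atom and fill implicit hydrogens from standard valence (C 4, N 3, O 2, S 2, halogen 1):
  atom 1: C, bond orders sum to 1 (valence 4) → 3 H
  atom 2: O, bond orders sum to 2 (valence 2) → 0 H
  atom 3: C, bond orders sum to 4 (valence 4) → 0 H
  atom 4: O, bond orders sum to 2 (valence 2) → 0 H
  atom 5: C, bond orders sum to 4 (valence 4) → 0 H
  atom 6: C, bond orders sum to 4 (valence 4) → 0 H
  atom 7: C, bond orders sum to 3 (valence 4) → 1 H
  atom 8: O, bond orders sum to 2 (valence 2) → 0 H
  atom 9: N, bond orders sum to 3 (valence 3) → 0 H
  atom 10: C, bond orders sum to 3 (valence 4) → 1 H
  atom 11: C, bond orders sum to 4 (valence 4) → 0 H
  atom 12: Cl (halogen, monovalent) → 0 H
  atom 13: C, bond orders sum to 4 (valence 4) → 0 H
  atom 14: N, bond orders sum to 1 (valence 3) → 2 H
Totals → C:8, H:7, Cl:1, N:2, O:3.
In Hill order: C8H7ClN2O3.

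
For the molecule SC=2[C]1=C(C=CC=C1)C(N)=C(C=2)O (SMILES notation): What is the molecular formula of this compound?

C10H9NOS

Walk through each heavy atom and fill implicit hydrogens from standard valence (C 4, N 3, O 2, S 2, halogen 1):
  atom 1: S, bond orders sum to 1 (valence 2) → 1 H
  atom 2: C, bond orders sum to 4 (valence 4) → 0 H
  atom 3: C with explicit H count 0
  atom 4: C, bond orders sum to 4 (valence 4) → 0 H
  atom 5: C, bond orders sum to 3 (valence 4) → 1 H
  atom 6: C, bond orders sum to 3 (valence 4) → 1 H
  atom 7: C, bond orders sum to 3 (valence 4) → 1 H
  atom 8: C, bond orders sum to 3 (valence 4) → 1 H
  atom 9: C, bond orders sum to 4 (valence 4) → 0 H
  atom 10: N, bond orders sum to 1 (valence 3) → 2 H
  atom 11: C, bond orders sum to 4 (valence 4) → 0 H
  atom 12: C, bond orders sum to 3 (valence 4) → 1 H
  atom 13: O, bond orders sum to 1 (valence 2) → 1 H
Totals → C:10, H:9, N:1, O:1, S:1.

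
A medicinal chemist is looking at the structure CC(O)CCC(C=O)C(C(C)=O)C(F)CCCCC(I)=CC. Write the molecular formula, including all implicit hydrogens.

Walk through each heavy atom and fill implicit hydrogens from standard valence (C 4, N 3, O 2, S 2, halogen 1):
  atom 1: C, bond orders sum to 1 (valence 4) → 3 H
  atom 2: C, bond orders sum to 3 (valence 4) → 1 H
  atom 3: O, bond orders sum to 1 (valence 2) → 1 H
  atom 4: C, bond orders sum to 2 (valence 4) → 2 H
  atom 5: C, bond orders sum to 2 (valence 4) → 2 H
  atom 6: C, bond orders sum to 3 (valence 4) → 1 H
  atom 7: C, bond orders sum to 3 (valence 4) → 1 H
  atom 8: O, bond orders sum to 2 (valence 2) → 0 H
  atom 9: C, bond orders sum to 3 (valence 4) → 1 H
  atom 10: C, bond orders sum to 4 (valence 4) → 0 H
  atom 11: C, bond orders sum to 1 (valence 4) → 3 H
  atom 12: O, bond orders sum to 2 (valence 2) → 0 H
  atom 13: C, bond orders sum to 3 (valence 4) → 1 H
  atom 14: F (halogen, monovalent) → 0 H
  atom 15: C, bond orders sum to 2 (valence 4) → 2 H
  atom 16: C, bond orders sum to 2 (valence 4) → 2 H
  atom 17: C, bond orders sum to 2 (valence 4) → 2 H
  atom 18: C, bond orders sum to 2 (valence 4) → 2 H
  atom 19: C, bond orders sum to 4 (valence 4) → 0 H
  atom 20: I (halogen, monovalent) → 0 H
  atom 21: C, bond orders sum to 3 (valence 4) → 1 H
  atom 22: C, bond orders sum to 1 (valence 4) → 3 H
Totals → C:17, H:28, F:1, I:1, O:3.
In Hill order: C17H28FIO3.

C17H28FIO3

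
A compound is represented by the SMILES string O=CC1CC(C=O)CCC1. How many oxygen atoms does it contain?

Scan the SMILES for O atoms (remember two-letter symbols like Cl and Br are single atoms).
Oxygen count: 2.

2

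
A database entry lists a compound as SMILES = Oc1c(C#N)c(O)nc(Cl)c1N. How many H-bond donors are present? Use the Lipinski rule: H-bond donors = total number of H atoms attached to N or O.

4

Donors: find every N or O and count the H atoms it carries.
  atom 1 (O): bond orders sum to 1 → 1 H
  atom 5 (N): bond orders sum to 3 → 0 H
  atom 7 (O): bond orders sum to 1 → 1 H
  atom 8 (N): bond orders sum to 3 → 0 H
  atom 12 (N): bond orders sum to 1 → 2 H
Lipinski HBD = 4.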